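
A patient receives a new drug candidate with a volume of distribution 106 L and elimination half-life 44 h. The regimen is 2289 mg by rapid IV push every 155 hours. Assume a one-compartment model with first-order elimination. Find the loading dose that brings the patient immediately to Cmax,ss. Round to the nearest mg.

f = (1/2)^(155/44) ≈ 0.087007; accumulation ratio R = 1/(1−f) ≈ 1.09530.
Loading dose to hit Cmax,ss on first dose: D_load = D_maint·R ≈ 2289 × 1.09530 ≈ 2507.14 mg.

2507 mg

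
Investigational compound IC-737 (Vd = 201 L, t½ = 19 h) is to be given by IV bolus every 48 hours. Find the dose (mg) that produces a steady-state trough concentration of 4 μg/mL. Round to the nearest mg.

3828 mg

τ/t½ = 48/19 ≈ 2.5263, so f = (1/2)^(48/19) ≈ 0.173581.
Cmin,ss = (D/Vd)·f/(1−f), so D = Cmin,ss·Vd·(1−f)/f.
D = 4 × 201 × (1−f)/f ≈ 4 × 201 × 4.76100 ≈ 3827.84 mg.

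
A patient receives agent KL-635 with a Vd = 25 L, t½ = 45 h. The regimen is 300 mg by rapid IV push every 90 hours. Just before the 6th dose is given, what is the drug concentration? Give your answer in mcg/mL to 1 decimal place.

f = (1/2)^(τ/t½) = (1/2)^(90/45) ≈ 0.2500.
C₀ = D/Vd = 300/25 ≈ 12.000 mcg/mL.
Before the 6th dose, 5 doses have been given. Superposition: Cmin = C₀·(f + f² + … + f^5).
≈ 12.000 × (0.2500 + 0.0625 + 0.0156 + 0.0039 + 0.0010) ≈ 12.000 × 0.3330 ≈ 3.996 mcg/mL.

4.0 mcg/mL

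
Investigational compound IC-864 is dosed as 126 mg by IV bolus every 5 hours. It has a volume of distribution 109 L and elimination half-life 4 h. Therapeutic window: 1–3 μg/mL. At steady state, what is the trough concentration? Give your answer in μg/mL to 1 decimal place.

0.8 μg/mL

τ/t½ = 5/4 ≈ 1.25, so fraction remaining f = (1/2)^(5/4) ≈ 0.4204.
Accumulation ratio R = 1/(1 − f) ≈ 1/0.5796 ≈ 1.7253.
Each bolus raises the concentration by D/Vd = 126/109 ≈ 1.156 μg/mL.
Steady-state peak Cmax,ss = C₀·R ≈ 1.156 × 1.7253 ≈ 1.994 μg/mL.
One interval later, Cmin,ss = Cmax,ss·e^(−kτ) ≈ 1.994 × 0.4204 ≈ 0.838 μg/mL.
Trough 0.8 μg/mL vs MEC 1 μg/mL: subtherapeutic.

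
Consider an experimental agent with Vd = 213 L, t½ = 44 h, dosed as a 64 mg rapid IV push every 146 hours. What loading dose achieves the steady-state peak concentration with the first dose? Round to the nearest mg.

f = (1/2)^(146/44) ≈ 0.100260; accumulation ratio R = 1/(1−f) ≈ 1.11143.
Loading dose to hit Cmax,ss on first dose: D_load = D_maint·R ≈ 64 × 1.11143 ≈ 71.13 mg.

71 mg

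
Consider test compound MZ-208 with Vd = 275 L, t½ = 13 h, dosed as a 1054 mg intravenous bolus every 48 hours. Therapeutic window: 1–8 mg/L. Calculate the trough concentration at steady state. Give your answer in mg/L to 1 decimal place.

τ/t½ = 48/13 ≈ 3.6923, so fraction remaining f = (1/2)^(48/13) ≈ 0.0774.
Single-dose peak C₀ = D/Vd = 1054/275 ≈ 3.833 mg/L.
Steady-state trough Cmin,ss = C₀·f/(1−f) ≈ 3.833 × 0.0774/0.9226 ≈ 0.322 mg/L.
Trough 0.3 mg/L vs MEC 1 mg/L: subtherapeutic.

0.3 mg/L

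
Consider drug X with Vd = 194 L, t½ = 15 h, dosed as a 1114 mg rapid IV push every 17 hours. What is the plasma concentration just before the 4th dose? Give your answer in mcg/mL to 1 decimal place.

4.4 mcg/mL

f = (1/2)^(τ/t½) = (1/2)^(17/15) ≈ 0.4559.
C₀ = D/Vd = 1114/194 ≈ 5.742 mcg/mL.
Before the 4th dose, 3 doses have been given. Superposition: Cmin = C₀·(f + f² + … + f^3).
≈ 5.742 × (0.4559 + 0.2078 + 0.0948) ≈ 5.742 × 0.7585 ≈ 4.355 mcg/mL.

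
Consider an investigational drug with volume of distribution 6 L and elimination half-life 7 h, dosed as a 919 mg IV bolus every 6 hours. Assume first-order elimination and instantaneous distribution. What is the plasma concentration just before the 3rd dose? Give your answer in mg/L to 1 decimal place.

131.2 mg/L

f = (1/2)^(τ/t½) = (1/2)^(6/7) ≈ 0.5520.
C₀ = D/Vd = 919/6 ≈ 153.167 mg/L.
Before the 3rd dose, 2 doses have been given. Superposition: Cmin = C₀·(f + f²).
≈ 153.167 × (0.5520 + 0.3047) ≈ 153.167 × 0.8567 ≈ 131.218 mg/L.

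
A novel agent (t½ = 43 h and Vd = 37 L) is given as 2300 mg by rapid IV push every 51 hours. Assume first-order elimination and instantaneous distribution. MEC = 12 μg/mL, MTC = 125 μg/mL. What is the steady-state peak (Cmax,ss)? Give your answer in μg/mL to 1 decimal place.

110.9 μg/mL

Over one 51-h interval, 51/43 ≈ 1.186 half-lives elapse, leaving f ≈ 0.4395 of each dose.
Accumulation ratio R = 1/(1 − f) ≈ 1/0.5605 ≈ 1.7841.
Single-dose peak C₀ = D/Vd = 2300/37 ≈ 62.162 μg/mL.
Cmax,ss = C₀/(1 − f) ≈ 62.162/0.5605 ≈ 110.905 μg/mL.
Peak 110.9 μg/mL vs MTC 125 μg/mL: below toxic threshold.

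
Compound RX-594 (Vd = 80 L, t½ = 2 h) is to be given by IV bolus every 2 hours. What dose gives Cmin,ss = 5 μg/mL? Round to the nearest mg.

τ/t½ = 2/2 ≈ 1, so f = (1/2)^(2/2) ≈ 0.500000.
Cmin,ss = (D/Vd)·f/(1−f), so D = Cmin,ss·Vd·(1−f)/f.
D = 5 × 80 × (1−f)/f ≈ 5 × 80 × 1.00000 ≈ 400.00 mg.

400 mg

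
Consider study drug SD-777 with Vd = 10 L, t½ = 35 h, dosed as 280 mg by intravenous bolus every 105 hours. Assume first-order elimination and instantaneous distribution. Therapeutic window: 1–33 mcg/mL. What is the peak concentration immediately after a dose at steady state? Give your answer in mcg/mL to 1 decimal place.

32.0 mcg/mL

τ = 105 h = 3 half-lives, so f = (1/2)^3 = 0.125.
Accumulation ratio R = 1/(1 − f) = 1/0.875 = 8/7.
Single-dose peak C₀ = D/Vd = 280/10 = 28 mcg/mL.
Steady-state peak Cmax,ss = C₀·R = 28 × 8/7 ≈ 32.000 mcg/mL.
Peak 32.0 mcg/mL vs MTC 33 mcg/mL: below toxic threshold.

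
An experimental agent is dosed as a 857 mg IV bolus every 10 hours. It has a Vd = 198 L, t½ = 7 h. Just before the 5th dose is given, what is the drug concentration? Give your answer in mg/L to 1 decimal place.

2.5 mg/L

f = (1/2)^(τ/t½) = (1/2)^(10/7) ≈ 0.3715.
C₀ = D/Vd = 857/198 ≈ 4.328 mg/L.
Before the 5th dose, 4 doses have been given. Superposition: Cmin = C₀·(f + f² + … + f^4).
≈ 4.328 × (0.3715 + 0.1380 + 0.0513 + 0.0190) ≈ 4.328 × 0.5798 ≈ 2.509 mg/L.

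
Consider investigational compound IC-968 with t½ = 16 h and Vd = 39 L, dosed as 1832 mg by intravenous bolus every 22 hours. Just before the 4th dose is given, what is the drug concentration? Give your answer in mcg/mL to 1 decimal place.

f = (1/2)^(τ/t½) = (1/2)^(22/16) ≈ 0.3856.
C₀ = D/Vd = 1832/39 ≈ 46.974 mcg/mL.
Before the 4th dose, 3 doses have been given. Superposition: Cmin = C₀·(f + f² + … + f^3).
≈ 46.974 × (0.3856 + 0.1487 + 0.0573) ≈ 46.974 × 0.5916 ≈ 27.790 mcg/mL.

27.8 mcg/mL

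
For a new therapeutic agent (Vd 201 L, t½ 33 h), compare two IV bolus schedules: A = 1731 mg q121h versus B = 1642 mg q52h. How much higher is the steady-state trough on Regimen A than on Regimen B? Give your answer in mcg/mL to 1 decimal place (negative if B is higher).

Regimen A: f = (1/2)^(121/33) ≈ 0.0787; Cmin,ss = (1731/201)·f/(1−f) ≈ 0.736 mcg/mL.
Regimen B: f = (1/2)^(52/33) ≈ 0.3355; Cmin,ss = (1642/201)·f/(1−f) ≈ 4.125 mcg/mL.
Difference ≈ 0.736 − 4.125 ≈ -3.389 mcg/mL.

-3.4 mcg/mL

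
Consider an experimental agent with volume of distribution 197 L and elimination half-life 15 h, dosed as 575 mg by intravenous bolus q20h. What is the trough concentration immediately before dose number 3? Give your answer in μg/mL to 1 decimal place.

1.6 μg/mL

f = (1/2)^(τ/t½) = (1/2)^(20/15) ≈ 0.3969.
C₀ = D/Vd = 575/197 ≈ 2.919 μg/mL.
Before the 3rd dose, 2 doses have been given. Superposition: Cmin = C₀·(f + f²).
≈ 2.919 × (0.3969 + 0.1575) ≈ 2.919 × 0.5544 ≈ 1.618 μg/mL.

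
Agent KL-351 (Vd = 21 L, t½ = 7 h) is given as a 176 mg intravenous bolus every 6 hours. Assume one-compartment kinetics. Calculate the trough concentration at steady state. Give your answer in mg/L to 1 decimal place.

10.3 mg/L

k = ln2/t½ = ln2/7 ≈ 0.099021 h⁻¹; fraction remaining f = e^(−kτ) = e^(−0.099021×6) ≈ 0.5520.
At steady state, accumulation factor R = 1/(1 − e^(−kτ)) ≈ 2.2321.
Each bolus raises the concentration by D/Vd = 176/21 ≈ 8.381 mg/L.
Cmax,ss = C₀/(1 − f) ≈ 8.381/0.4480 ≈ 18.708 mg/L.
Steady-state trough Cmin,ss = Cmax,ss·f ≈ 18.708 × 0.5520 ≈ 10.327 mg/L.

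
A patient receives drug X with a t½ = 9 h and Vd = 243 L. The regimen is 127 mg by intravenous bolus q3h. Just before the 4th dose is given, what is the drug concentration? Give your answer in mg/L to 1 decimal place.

1.0 mg/L

f = (1/2)^(τ/t½) = (1/2)^(3/9) ≈ 0.7937.
C₀ = D/Vd = 127/243 ≈ 0.523 mg/L.
Before the 4th dose, 3 doses have been given. Superposition: Cmin = C₀·(f + f² + … + f^3).
≈ 0.523 × (0.7937 + 0.6300 + 0.5000) ≈ 0.523 × 1.9237 ≈ 1.006 mg/L.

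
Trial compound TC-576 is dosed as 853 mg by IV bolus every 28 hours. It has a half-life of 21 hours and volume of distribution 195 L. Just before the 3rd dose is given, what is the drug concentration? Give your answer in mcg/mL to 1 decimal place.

2.4 mcg/mL

f = (1/2)^(τ/t½) = (1/2)^(28/21) ≈ 0.3969.
C₀ = D/Vd = 853/195 ≈ 4.374 mcg/mL.
Before the 3rd dose, 2 doses have been given. Superposition: Cmin = C₀·(f + f²).
≈ 4.374 × (0.3969 + 0.1575) ≈ 4.374 × 0.5544 ≈ 2.425 mcg/mL.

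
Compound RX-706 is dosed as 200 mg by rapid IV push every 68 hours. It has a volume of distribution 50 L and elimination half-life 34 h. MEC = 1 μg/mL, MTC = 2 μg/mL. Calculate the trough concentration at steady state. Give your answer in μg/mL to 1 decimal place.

The dosing interval is 2 half-lives, so f = 2^(−2) = 0.25.
At steady state, R = 1/(1 − 0.25) = 4/3.
Single-dose peak C₀ = D/Vd = 200/50 = 4 μg/mL.
Steady-state peak Cmax,ss = C₀·R = 4 × 4/3 ≈ 5.333 μg/mL.
Steady-state trough Cmin,ss = Cmax,ss·f ≈ 5.333 × 0.25 ≈ 1.333 μg/mL.
Trough 1.3 μg/mL vs MEC 1 μg/mL: adequate.

1.3 μg/mL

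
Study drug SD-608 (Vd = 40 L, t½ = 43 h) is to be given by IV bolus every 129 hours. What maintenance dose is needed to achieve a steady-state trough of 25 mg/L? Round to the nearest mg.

τ/t½ = 129/43 ≈ 3, so f = (1/2)^(129/43) ≈ 0.125000.
Cmin,ss = (D/Vd)·f/(1−f), so D = Cmin,ss·Vd·(1−f)/f.
D = 25 × 40 × (1−f)/f ≈ 25 × 40 × 7.00000 ≈ 7000.00 mg.

7000 mg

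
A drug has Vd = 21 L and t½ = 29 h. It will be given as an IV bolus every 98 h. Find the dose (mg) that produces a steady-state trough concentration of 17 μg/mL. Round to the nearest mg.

τ/t½ = 98/29 ≈ 3.3793, so f = (1/2)^(98/29) ≈ 0.096101.
Cmin,ss = (D/Vd)·f/(1−f), so D = Cmin,ss·Vd·(1−f)/f.
D = 17 × 21 × (1−f)/f ≈ 17 × 21 × 9.40572 ≈ 3357.84 mg.

3358 mg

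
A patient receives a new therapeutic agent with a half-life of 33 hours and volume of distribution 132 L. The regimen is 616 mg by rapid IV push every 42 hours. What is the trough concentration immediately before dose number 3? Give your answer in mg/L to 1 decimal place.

2.7 mg/L

f = (1/2)^(τ/t½) = (1/2)^(42/33) ≈ 0.4139.
C₀ = D/Vd = 616/132 ≈ 4.667 mg/L.
Before the 3rd dose, 2 doses have been given. Superposition: Cmin = C₀·(f + f²).
≈ 4.667 × (0.4139 + 0.1713) ≈ 4.667 × 0.5852 ≈ 2.731 mg/L.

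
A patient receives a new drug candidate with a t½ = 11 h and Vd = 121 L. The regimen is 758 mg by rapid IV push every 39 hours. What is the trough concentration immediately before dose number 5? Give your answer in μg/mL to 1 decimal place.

0.6 μg/mL

f = (1/2)^(τ/t½) = (1/2)^(39/11) ≈ 0.0856.
C₀ = D/Vd = 758/121 ≈ 6.264 μg/mL.
Before the 5th dose, 4 doses have been given. Superposition: Cmin = C₀·(f + f² + … + f^4).
≈ 6.264 × (0.0856 + 0.0073 + 0.0006 + 0.0001) ≈ 6.264 × 0.0936 ≈ 0.586 μg/mL.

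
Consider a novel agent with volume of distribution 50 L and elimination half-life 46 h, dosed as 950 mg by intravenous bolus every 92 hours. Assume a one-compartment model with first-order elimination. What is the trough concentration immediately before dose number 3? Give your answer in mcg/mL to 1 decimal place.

5.9 mcg/mL

f = (1/2)^(τ/t½) = (1/2)^(92/46) ≈ 0.2500.
C₀ = D/Vd = 950/50 ≈ 19.000 mcg/mL.
Before the 3rd dose, 2 doses have been given. Superposition: Cmin = C₀·(f + f²).
≈ 19.000 × (0.2500 + 0.0625) ≈ 19.000 × 0.3125 ≈ 5.938 mcg/mL.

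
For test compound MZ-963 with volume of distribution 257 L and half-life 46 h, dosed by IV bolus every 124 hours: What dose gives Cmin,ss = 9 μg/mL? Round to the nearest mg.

τ/t½ = 124/46 ≈ 2.6957, so f = (1/2)^(124/46) ≈ 0.154358.
Cmin,ss = (D/Vd)·f/(1−f), so D = Cmin,ss·Vd·(1−f)/f.
D = 9 × 257 × (1−f)/f ≈ 9 × 257 × 5.47845 ≈ 12671.65 mg.

12672 mg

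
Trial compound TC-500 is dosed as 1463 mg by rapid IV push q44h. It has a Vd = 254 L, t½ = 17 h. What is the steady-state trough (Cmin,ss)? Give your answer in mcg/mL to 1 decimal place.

1.1 mcg/mL

k = ln2/t½ = ln2/17 ≈ 0.040773 h⁻¹; fraction remaining f = e^(−kτ) = e^(−0.040773×44) ≈ 0.1663.
Accumulation ratio R = 1/(1 − f) ≈ 1/0.8337 ≈ 1.1995.
Single-dose peak C₀ = D/Vd = 1463/254 ≈ 5.760 mcg/mL.
Cmax,ss = C₀/(1 − f) ≈ 5.760/0.8337 ≈ 6.909 mcg/mL.
One interval later, Cmin,ss = Cmax,ss·e^(−kτ) ≈ 6.909 × 0.1663 ≈ 1.149 mcg/mL.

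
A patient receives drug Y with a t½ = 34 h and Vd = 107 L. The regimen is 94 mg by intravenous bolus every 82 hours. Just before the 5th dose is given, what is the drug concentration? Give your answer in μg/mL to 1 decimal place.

f = (1/2)^(τ/t½) = (1/2)^(82/34) ≈ 0.1879.
C₀ = D/Vd = 94/107 ≈ 0.879 μg/mL.
Before the 5th dose, 4 doses have been given. Superposition: Cmin = C₀·(f + f² + … + f^4).
≈ 0.879 × (0.1879 + 0.0353 + 0.0066 + 0.0012) ≈ 0.879 × 0.2310 ≈ 0.203 μg/mL.

0.2 μg/mL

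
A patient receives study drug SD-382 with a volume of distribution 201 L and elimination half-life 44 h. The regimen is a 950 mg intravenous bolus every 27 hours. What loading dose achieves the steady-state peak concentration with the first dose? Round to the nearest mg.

2742 mg

f = (1/2)^(27/44) ≈ 0.653547; accumulation ratio R = 1/(1−f) ≈ 2.88639.
Loading dose to hit Cmax,ss on first dose: D_load = D_maint·R ≈ 950 × 2.88639 ≈ 2742.07 mg.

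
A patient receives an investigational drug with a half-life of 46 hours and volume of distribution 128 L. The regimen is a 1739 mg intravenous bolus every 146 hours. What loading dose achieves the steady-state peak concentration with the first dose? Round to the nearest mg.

1956 mg

f = (1/2)^(146/46) ≈ 0.110804; accumulation ratio R = 1/(1−f) ≈ 1.12461.
Loading dose to hit Cmax,ss on first dose: D_load = D_maint·R ≈ 1739 × 1.12461 ≈ 1955.70 mg.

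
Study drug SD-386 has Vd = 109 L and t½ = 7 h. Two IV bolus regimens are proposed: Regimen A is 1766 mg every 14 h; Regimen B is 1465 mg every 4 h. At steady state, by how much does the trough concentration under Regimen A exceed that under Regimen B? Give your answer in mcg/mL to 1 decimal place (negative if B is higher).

Regimen A: f = (1/2)^(14/7) ≈ 0.2500; Cmin,ss = (1766/109)·f/(1−f) ≈ 5.401 mcg/mL.
Regimen B: f = (1/2)^(4/7) ≈ 0.6730; Cmin,ss = (1465/109)·f/(1−f) ≈ 27.662 mcg/mL.
Difference ≈ 5.401 − 27.662 ≈ -22.261 mcg/mL.

-22.3 mcg/mL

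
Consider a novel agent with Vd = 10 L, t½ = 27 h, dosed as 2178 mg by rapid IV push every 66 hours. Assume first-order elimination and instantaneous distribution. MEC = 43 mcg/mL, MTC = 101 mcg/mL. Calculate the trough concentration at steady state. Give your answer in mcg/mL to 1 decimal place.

49.0 mcg/mL

Over one 66-h interval, 66/27 ≈ 2.4444 half-lives elapse, leaving f ≈ 0.1837 of each dose.
Each bolus raises the concentration by D/Vd = 2178/10 ≈ 217.800 mcg/mL.
Steady-state trough Cmin,ss = C₀·f/(1−f) ≈ 217.800 × 0.1837/0.8163 ≈ 49.014 mcg/mL.
Trough 49.0 mcg/mL vs MEC 43 mcg/mL: adequate.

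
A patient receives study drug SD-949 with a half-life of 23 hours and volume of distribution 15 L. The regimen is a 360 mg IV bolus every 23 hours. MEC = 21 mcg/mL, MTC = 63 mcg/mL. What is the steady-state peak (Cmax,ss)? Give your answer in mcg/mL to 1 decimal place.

48.0 mcg/mL

τ = 23 h = 1 half-life, so f = (1/2)^1 = 0.5.
At steady state, R = 1/(1 − 0.5) = 2/1.
Single-dose peak C₀ = D/Vd = 360/15 = 24 mcg/mL.
Steady-state peak Cmax,ss = C₀·R = 24 × 2/1 ≈ 48.000 mcg/mL.
Peak 48.0 mcg/mL vs MTC 63 mcg/mL: below toxic threshold.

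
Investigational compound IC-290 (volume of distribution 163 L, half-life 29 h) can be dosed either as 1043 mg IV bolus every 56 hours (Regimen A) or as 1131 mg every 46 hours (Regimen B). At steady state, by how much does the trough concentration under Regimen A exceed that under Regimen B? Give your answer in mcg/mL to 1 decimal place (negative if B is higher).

Regimen A: f = (1/2)^(56/29) ≈ 0.2622; Cmin,ss = (1043/163)·f/(1−f) ≈ 2.274 mcg/mL.
Regimen B: f = (1/2)^(46/29) ≈ 0.3330; Cmin,ss = (1131/163)·f/(1−f) ≈ 3.464 mcg/mL.
Difference ≈ 2.274 − 3.464 ≈ -1.190 mcg/mL.

-1.2 mcg/mL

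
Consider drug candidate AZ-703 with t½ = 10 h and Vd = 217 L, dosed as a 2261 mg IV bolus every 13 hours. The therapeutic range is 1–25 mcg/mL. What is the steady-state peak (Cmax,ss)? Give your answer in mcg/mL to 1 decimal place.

17.5 mcg/mL

τ/t½ = 13/10 ≈ 1.3, so fraction remaining f = (1/2)^(13/10) ≈ 0.4061.
Accumulation ratio R = 1/(1 − f) ≈ 1/0.5939 ≈ 1.6838.
Single-dose peak C₀ = D/Vd = 2261/217 ≈ 10.419 mcg/mL.
Steady-state peak Cmax,ss = C₀·R ≈ 10.419 × 1.6838 ≈ 17.544 mcg/mL.
Peak 17.5 mcg/mL vs MTC 25 mcg/mL: below toxic threshold.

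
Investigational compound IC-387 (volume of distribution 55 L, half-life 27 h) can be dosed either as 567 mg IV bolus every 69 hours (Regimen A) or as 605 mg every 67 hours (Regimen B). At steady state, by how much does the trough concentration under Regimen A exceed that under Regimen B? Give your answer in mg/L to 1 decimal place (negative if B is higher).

Regimen A: f = (1/2)^(69/27) ≈ 0.1701; Cmin,ss = (567/55)·f/(1−f) ≈ 2.113 mg/L.
Regimen B: f = (1/2)^(67/27) ≈ 0.1791; Cmin,ss = (605/55)·f/(1−f) ≈ 2.400 mg/L.
Difference ≈ 2.113 − 2.400 ≈ -0.287 mg/L.

-0.3 mg/L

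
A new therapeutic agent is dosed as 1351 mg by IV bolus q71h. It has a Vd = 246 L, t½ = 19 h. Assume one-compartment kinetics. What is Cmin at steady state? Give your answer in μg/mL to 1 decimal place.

Over one 71-h interval, 71/19 ≈ 3.7368 half-lives elapse, leaving f ≈ 0.0750 of each dose.
At steady state, accumulation factor R = 1/(1 − e^(−kτ)) ≈ 1.0811.
Single-dose peak C₀ = D/Vd = 1351/246 ≈ 5.492 μg/mL.
Cmax,ss = C₀/(1 − f) ≈ 5.492/0.9250 ≈ 5.937 μg/mL.
One interval later, Cmin,ss = Cmax,ss·e^(−kτ) ≈ 5.937 × 0.0750 ≈ 0.445 μg/mL.

0.4 μg/mL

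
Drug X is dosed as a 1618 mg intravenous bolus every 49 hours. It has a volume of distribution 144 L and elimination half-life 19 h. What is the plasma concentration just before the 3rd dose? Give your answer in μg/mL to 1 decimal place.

f = (1/2)^(τ/t½) = (1/2)^(49/19) ≈ 0.1674.
C₀ = D/Vd = 1618/144 ≈ 11.236 μg/mL.
Before the 3rd dose, 2 doses have been given. Superposition: Cmin = C₀·(f + f²).
≈ 11.236 × (0.1674 + 0.0280) ≈ 11.236 × 0.1954 ≈ 2.196 μg/mL.

2.2 μg/mL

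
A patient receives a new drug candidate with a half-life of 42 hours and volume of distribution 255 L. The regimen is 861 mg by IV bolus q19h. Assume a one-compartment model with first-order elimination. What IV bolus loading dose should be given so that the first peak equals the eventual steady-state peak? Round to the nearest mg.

3199 mg

f = (1/2)^(19/42) ≈ 0.730836; accumulation ratio R = 1/(1−f) ≈ 3.71521.
Loading dose to hit Cmax,ss on first dose: D_load = D_maint·R ≈ 861 × 3.71521 ≈ 3198.80 mg.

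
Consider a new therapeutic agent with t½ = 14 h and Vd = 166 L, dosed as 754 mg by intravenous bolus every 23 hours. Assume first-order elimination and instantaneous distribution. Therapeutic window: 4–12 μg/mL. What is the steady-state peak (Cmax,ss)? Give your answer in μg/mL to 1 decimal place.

6.7 μg/mL

Over one 23-h interval, 23/14 ≈ 1.6429 half-lives elapse, leaving f ≈ 0.3202 of each dose.
Accumulation ratio R = 1/(1 − f) ≈ 1/0.6798 ≈ 1.4710.
Each bolus raises the concentration by D/Vd = 754/166 ≈ 4.542 μg/mL.
Steady-state peak Cmax,ss = C₀·R ≈ 4.542 × 1.4710 ≈ 6.681 μg/mL.
Peak 6.7 μg/mL vs MTC 12 μg/mL: below toxic threshold.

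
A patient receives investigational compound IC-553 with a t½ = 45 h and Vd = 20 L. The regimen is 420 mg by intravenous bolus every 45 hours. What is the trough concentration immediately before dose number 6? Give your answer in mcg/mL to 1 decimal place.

20.3 mcg/mL

f = (1/2)^(τ/t½) = (1/2)^(45/45) ≈ 0.5000.
C₀ = D/Vd = 420/20 ≈ 21.000 mcg/mL.
Before the 6th dose, 5 doses have been given. Superposition: Cmin = C₀·(f + f² + … + f^5).
≈ 21.000 × (0.5000 + 0.2500 + 0.1250 + 0.0625 + 0.0313) ≈ 21.000 × 0.9688 ≈ 20.345 mcg/mL.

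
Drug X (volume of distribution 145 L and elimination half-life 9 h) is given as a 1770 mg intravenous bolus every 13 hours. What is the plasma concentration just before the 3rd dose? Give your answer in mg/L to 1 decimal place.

6.1 mg/L

f = (1/2)^(τ/t½) = (1/2)^(13/9) ≈ 0.3674.
C₀ = D/Vd = 1770/145 ≈ 12.207 mg/L.
Before the 3rd dose, 2 doses have been given. Superposition: Cmin = C₀·(f + f²).
≈ 12.207 × (0.3674 + 0.1350) ≈ 12.207 × 0.5024 ≈ 6.133 mg/L.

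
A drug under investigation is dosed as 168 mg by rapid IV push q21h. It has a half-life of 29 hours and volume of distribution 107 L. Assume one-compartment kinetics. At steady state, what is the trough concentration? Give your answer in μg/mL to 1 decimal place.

k = ln2/t½ = ln2/29 ≈ 0.023902 h⁻¹; fraction remaining f = e^(−kτ) = e^(−0.023902×21) ≈ 0.6054.
At steady state, accumulation factor R = 1/(1 − e^(−kτ)) ≈ 2.5342.
Single-dose peak C₀ = D/Vd = 168/107 ≈ 1.570 μg/mL.
Steady-state peak Cmax,ss = C₀·R ≈ 1.570 × 2.5342 ≈ 3.979 μg/mL.
Steady-state trough Cmin,ss = Cmax,ss·f ≈ 3.979 × 0.6054 ≈ 2.409 μg/mL.

2.4 μg/mL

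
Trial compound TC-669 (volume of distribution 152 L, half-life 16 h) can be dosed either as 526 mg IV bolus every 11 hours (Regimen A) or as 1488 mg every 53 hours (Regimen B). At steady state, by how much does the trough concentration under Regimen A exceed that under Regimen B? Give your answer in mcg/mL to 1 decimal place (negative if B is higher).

Regimen A: f = (1/2)^(11/16) ≈ 0.6209; Cmin,ss = (526/152)·f/(1−f) ≈ 5.668 mcg/mL.
Regimen B: f = (1/2)^(53/16) ≈ 0.1007; Cmin,ss = (1488/152)·f/(1−f) ≈ 1.096 mcg/mL.
Difference ≈ 5.668 − 1.096 ≈ 4.572 mcg/mL.

4.6 mcg/mL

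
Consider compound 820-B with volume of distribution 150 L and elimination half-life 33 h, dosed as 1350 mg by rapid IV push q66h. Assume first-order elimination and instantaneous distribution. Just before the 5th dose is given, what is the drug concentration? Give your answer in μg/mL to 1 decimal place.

3.0 μg/mL

f = (1/2)^(τ/t½) = (1/2)^(66/33) ≈ 0.2500.
C₀ = D/Vd = 1350/150 ≈ 9.000 μg/mL.
Before the 5th dose, 4 doses have been given. Superposition: Cmin = C₀·(f + f² + … + f^4).
≈ 9.000 × (0.2500 + 0.0625 + 0.0156 + 0.0039) ≈ 9.000 × 0.3320 ≈ 2.988 μg/mL.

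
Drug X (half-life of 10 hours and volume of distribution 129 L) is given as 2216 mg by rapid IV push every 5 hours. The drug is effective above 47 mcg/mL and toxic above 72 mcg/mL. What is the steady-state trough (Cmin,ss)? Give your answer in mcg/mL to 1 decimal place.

41.5 mcg/mL

k = ln2/t½ = ln2/10 ≈ 0.069315 h⁻¹; fraction remaining f = e^(−kτ) = e^(−0.069315×5) ≈ 0.7071.
At steady state, accumulation factor R = 1/(1 − e^(−kτ)) ≈ 3.4141.
Single-dose peak C₀ = D/Vd = 2216/129 ≈ 17.178 mcg/mL.
Cmax,ss = C₀/(1 − f) ≈ 17.178/0.2929 ≈ 58.648 mcg/mL.
One interval later, Cmin,ss = Cmax,ss·e^(−kτ) ≈ 58.648 × 0.7071 ≈ 41.470 mcg/mL.
Trough 41.5 mcg/mL vs MEC 47 mcg/mL: subtherapeutic.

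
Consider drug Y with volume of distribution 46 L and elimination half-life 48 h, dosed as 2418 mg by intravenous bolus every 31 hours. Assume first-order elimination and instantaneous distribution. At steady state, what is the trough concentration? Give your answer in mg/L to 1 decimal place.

93.1 mg/L

k = ln2/t½ = ln2/48 ≈ 0.014441 h⁻¹; fraction remaining f = e^(−kτ) = e^(−0.014441×31) ≈ 0.6391.
Accumulation ratio R = 1/(1 − f) ≈ 1/0.3609 ≈ 2.7709.
Single-dose peak C₀ = D/Vd = 2418/46 ≈ 52.565 mg/L.
Cmax,ss = C₀/(1 − f) ≈ 52.565/0.3609 ≈ 145.650 mg/L.
Steady-state trough Cmin,ss = Cmax,ss·f ≈ 145.650 × 0.6391 ≈ 93.085 mg/L.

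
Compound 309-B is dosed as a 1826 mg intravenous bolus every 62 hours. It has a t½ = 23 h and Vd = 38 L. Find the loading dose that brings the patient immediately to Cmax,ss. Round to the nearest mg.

f = (1/2)^(62/23) ≈ 0.154358; accumulation ratio R = 1/(1−f) ≈ 1.18253.
Loading dose to hit Cmax,ss on first dose: D_load = D_maint·R ≈ 1826 × 1.18253 ≈ 2159.30 mg.

2159 mg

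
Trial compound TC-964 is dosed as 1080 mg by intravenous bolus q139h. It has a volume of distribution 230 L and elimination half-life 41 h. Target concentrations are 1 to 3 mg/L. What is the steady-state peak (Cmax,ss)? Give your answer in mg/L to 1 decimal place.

Over one 139-h interval, 139/41 ≈ 3.3902 half-lives elapse, leaving f ≈ 0.0954 of each dose.
Accumulation ratio R = 1/(1 − f) ≈ 1/0.9046 ≈ 1.1055.
Each bolus raises the concentration by D/Vd = 1080/230 ≈ 4.696 mg/L.
Cmax,ss = C₀/(1 − f) ≈ 4.696/0.9046 ≈ 5.191 mg/L.
Peak 5.2 mg/L vs MTC 3 mg/L: exceeds toxic threshold.

5.2 mg/L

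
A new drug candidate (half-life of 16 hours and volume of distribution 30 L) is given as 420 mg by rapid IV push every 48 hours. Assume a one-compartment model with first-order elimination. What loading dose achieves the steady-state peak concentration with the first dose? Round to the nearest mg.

480 mg

f = (1/2)^(48/16) ≈ 0.125000; accumulation ratio R = 1/(1−f) ≈ 1.14286.
Loading dose to hit Cmax,ss on first dose: D_load = D_maint·R ≈ 420 × 1.14286 ≈ 480.00 mg.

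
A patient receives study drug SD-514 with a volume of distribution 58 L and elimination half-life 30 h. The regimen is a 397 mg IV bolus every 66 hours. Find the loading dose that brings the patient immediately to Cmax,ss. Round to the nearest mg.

f = (1/2)^(66/30) ≈ 0.217638; accumulation ratio R = 1/(1−f) ≈ 1.27818.
Loading dose to hit Cmax,ss on first dose: D_load = D_maint·R ≈ 397 × 1.27818 ≈ 507.44 mg.

507 mg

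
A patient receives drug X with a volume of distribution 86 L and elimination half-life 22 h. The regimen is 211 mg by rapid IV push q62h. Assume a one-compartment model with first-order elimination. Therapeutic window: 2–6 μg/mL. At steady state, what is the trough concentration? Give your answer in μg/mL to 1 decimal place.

0.4 μg/mL

Over one 62-h interval, 62/22 ≈ 2.8182 half-lives elapse, leaving f ≈ 0.1418 of each dose.
At steady state, accumulation factor R = 1/(1 − e^(−kτ)) ≈ 1.1652.
Single-dose peak C₀ = D/Vd = 211/86 ≈ 2.453 μg/mL.
Cmax,ss = C₀/(1 − f) ≈ 2.453/0.8582 ≈ 2.858 μg/mL.
One interval later, Cmin,ss = Cmax,ss·e^(−kτ) ≈ 2.858 × 0.1418 ≈ 0.405 μg/mL.
Trough 0.4 μg/mL vs MEC 2 μg/mL: subtherapeutic.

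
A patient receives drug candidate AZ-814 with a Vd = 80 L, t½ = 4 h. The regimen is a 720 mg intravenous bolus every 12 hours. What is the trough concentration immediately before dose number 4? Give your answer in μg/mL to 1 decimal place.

f = (1/2)^(τ/t½) = (1/2)^(12/4) ≈ 0.1250.
C₀ = D/Vd = 720/80 ≈ 9.000 μg/mL.
Before the 4th dose, 3 doses have been given. Superposition: Cmin = C₀·(f + f² + … + f^3).
≈ 9.000 × (0.1250 + 0.0156 + 0.0020) ≈ 9.000 × 0.1426 ≈ 1.283 μg/mL.

1.3 μg/mL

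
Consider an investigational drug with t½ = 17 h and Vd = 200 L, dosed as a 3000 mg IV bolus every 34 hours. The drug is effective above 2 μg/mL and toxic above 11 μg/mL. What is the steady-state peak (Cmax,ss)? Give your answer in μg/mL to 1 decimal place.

τ = 34 h = 2 half-lives, so f = (1/2)^2 = 0.25.
At steady state, R = 1/(1 − 0.25) = 4/3.
Single-dose peak C₀ = D/Vd = 3000/200 = 15 μg/mL.
Steady-state peak Cmax,ss = C₀·R = 15 × 4/3 ≈ 20.000 μg/mL.
Peak 20.0 μg/mL vs MTC 11 μg/mL: exceeds toxic threshold.

20.0 μg/mL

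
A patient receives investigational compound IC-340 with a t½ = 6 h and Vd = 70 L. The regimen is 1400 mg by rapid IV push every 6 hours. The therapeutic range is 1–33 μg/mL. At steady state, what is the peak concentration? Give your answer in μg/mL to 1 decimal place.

τ = 6 h = 1 half-life, so f = (1/2)^1 = 0.5.
At steady state, R = 1/(1 − 0.5) = 2/1.
Single-dose peak C₀ = D/Vd = 1400/70 = 20 μg/mL.
Steady-state peak Cmax,ss = C₀·R = 20 × 2/1 ≈ 40.000 μg/mL.
Peak 40.0 μg/mL vs MTC 33 μg/mL: exceeds toxic threshold.

40.0 μg/mL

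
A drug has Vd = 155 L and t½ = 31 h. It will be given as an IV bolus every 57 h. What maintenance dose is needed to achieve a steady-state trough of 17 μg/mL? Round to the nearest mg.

τ/t½ = 57/31 ≈ 1.8387, so f = (1/2)^(57/31) ≈ 0.279572.
Cmin,ss = (D/Vd)·f/(1−f), so D = Cmin,ss·Vd·(1−f)/f.
D = 17 × 155 × (1−f)/f ≈ 17 × 155 × 2.57690 ≈ 6790.13 mg.

6790 mg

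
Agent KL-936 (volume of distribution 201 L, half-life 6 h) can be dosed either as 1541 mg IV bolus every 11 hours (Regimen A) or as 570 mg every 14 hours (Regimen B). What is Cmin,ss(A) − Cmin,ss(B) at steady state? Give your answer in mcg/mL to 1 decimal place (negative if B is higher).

2.3 mcg/mL

Regimen A: f = (1/2)^(11/6) ≈ 0.2806; Cmin,ss = (1541/201)·f/(1−f) ≈ 2.990 mcg/mL.
Regimen B: f = (1/2)^(14/6) ≈ 0.1984; Cmin,ss = (570/201)·f/(1−f) ≈ 0.702 mcg/mL.
Difference ≈ 2.990 − 0.702 ≈ 2.288 mcg/mL.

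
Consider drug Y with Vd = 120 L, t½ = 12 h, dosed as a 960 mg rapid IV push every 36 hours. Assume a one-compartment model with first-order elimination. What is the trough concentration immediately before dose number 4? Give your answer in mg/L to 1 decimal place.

1.1 mg/L

f = (1/2)^(τ/t½) = (1/2)^(36/12) ≈ 0.1250.
C₀ = D/Vd = 960/120 ≈ 8.000 mg/L.
Before the 4th dose, 3 doses have been given. Superposition: Cmin = C₀·(f + f² + … + f^3).
≈ 8.000 × (0.1250 + 0.0156 + 0.0020) ≈ 8.000 × 0.1426 ≈ 1.141 mg/L.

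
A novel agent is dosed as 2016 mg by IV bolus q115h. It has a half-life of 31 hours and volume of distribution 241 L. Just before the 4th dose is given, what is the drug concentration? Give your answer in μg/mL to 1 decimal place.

0.7 μg/mL

f = (1/2)^(τ/t½) = (1/2)^(115/31) ≈ 0.0764.
C₀ = D/Vd = 2016/241 ≈ 8.365 μg/mL.
Before the 4th dose, 3 doses have been given. Superposition: Cmin = C₀·(f + f² + … + f^3).
≈ 8.365 × (0.0764 + 0.0058 + 0.0004) ≈ 8.365 × 0.0826 ≈ 0.691 μg/mL.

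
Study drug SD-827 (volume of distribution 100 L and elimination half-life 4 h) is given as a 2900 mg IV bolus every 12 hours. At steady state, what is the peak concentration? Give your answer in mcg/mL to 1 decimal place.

33.1 mcg/mL

The dosing interval is 3 half-lives, so f = 2^(−3) = 0.125.
At steady state, R = 1/(1 − 0.125) = 8/7.
Single-dose peak C₀ = D/Vd = 2900/100 = 29 mcg/mL.
Steady-state peak Cmax,ss = C₀·R = 29 × 8/7 ≈ 33.143 mcg/mL.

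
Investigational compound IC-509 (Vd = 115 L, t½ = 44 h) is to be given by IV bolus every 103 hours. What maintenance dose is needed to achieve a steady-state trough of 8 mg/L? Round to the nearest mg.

3741 mg

τ/t½ = 103/44 ≈ 2.3409, so f = (1/2)^(103/44) ≈ 0.197386.
Cmin,ss = (D/Vd)·f/(1−f), so D = Cmin,ss·Vd·(1−f)/f.
D = 8 × 115 × (1−f)/f ≈ 8 × 115 × 4.06622 ≈ 3740.92 mg.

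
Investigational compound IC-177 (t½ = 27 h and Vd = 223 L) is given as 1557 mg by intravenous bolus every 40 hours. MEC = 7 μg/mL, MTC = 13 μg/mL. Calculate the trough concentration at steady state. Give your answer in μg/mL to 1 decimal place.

τ/t½ = 40/27 ≈ 1.4815, so fraction remaining f = (1/2)^(40/27) ≈ 0.3581.
Accumulation ratio R = 1/(1 − f) ≈ 1/0.6419 ≈ 1.5579.
Each bolus raises the concentration by D/Vd = 1557/223 ≈ 6.982 μg/mL.
Cmax,ss = C₀/(1 − f) ≈ 6.982/0.6419 ≈ 10.877 μg/mL.
One interval later, Cmin,ss = Cmax,ss·e^(−kτ) ≈ 10.877 × 0.3581 ≈ 3.895 μg/mL.
Trough 3.9 μg/mL vs MEC 7 μg/mL: subtherapeutic.

3.9 μg/mL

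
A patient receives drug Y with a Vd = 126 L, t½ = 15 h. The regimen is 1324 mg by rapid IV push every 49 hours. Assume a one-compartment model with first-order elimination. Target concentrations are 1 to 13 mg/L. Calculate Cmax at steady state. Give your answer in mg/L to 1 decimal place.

Over one 49-h interval, 49/15 ≈ 3.2667 half-lives elapse, leaving f ≈ 0.1039 of each dose.
At steady state, accumulation factor R = 1/(1 − e^(−kτ)) ≈ 1.1159.
Single-dose peak C₀ = D/Vd = 1324/126 ≈ 10.508 mg/L.
Cmax,ss = C₀/(1 − f) ≈ 10.508/0.8961 ≈ 11.726 mg/L.
Peak 11.7 mg/L vs MTC 13 mg/L: below toxic threshold.

11.7 mg/L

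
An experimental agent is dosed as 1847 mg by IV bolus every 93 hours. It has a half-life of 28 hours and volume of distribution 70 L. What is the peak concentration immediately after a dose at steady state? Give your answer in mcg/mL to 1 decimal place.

29.3 mcg/mL

τ/t½ = 93/28 ≈ 3.3214, so fraction remaining f = (1/2)^(93/28) ≈ 0.1000.
Accumulation ratio R = 1/(1 − f) ≈ 1/0.9000 ≈ 1.1111.
Each bolus raises the concentration by D/Vd = 1847/70 ≈ 26.386 mcg/mL.
Steady-state peak Cmax,ss = C₀·R ≈ 26.386 × 1.1111 ≈ 29.317 mcg/mL.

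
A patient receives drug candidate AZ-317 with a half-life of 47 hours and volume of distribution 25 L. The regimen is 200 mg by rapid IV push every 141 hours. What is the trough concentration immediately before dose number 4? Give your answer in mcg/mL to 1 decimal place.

1.1 mcg/mL

f = (1/2)^(τ/t½) = (1/2)^(141/47) ≈ 0.1250.
C₀ = D/Vd = 200/25 ≈ 8.000 mcg/mL.
Before the 4th dose, 3 doses have been given. Superposition: Cmin = C₀·(f + f² + … + f^3).
≈ 8.000 × (0.1250 + 0.0156 + 0.0020) ≈ 8.000 × 0.1426 ≈ 1.141 mcg/mL.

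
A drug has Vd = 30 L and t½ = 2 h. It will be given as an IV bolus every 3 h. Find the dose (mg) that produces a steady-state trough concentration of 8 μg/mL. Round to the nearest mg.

439 mg

τ/t½ = 3/2 ≈ 1.5, so f = (1/2)^(3/2) ≈ 0.353553.
Cmin,ss = (D/Vd)·f/(1−f), so D = Cmin,ss·Vd·(1−f)/f.
D = 8 × 30 × (1−f)/f ≈ 8 × 30 × 1.82843 ≈ 438.82 mg.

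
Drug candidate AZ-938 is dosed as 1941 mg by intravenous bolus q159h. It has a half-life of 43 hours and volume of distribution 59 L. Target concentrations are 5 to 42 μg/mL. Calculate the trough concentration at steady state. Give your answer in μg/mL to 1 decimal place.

τ/t½ = 159/43 ≈ 3.6977, so fraction remaining f = (1/2)^(159/43) ≈ 0.0771.
At steady state, accumulation factor R = 1/(1 − e^(−kτ)) ≈ 1.0835.
Single-dose peak C₀ = D/Vd = 1941/59 ≈ 32.898 μg/mL.
Cmax,ss = C₀/(1 − f) ≈ 32.898/0.9229 ≈ 35.646 μg/mL.
One interval later, Cmin,ss = Cmax,ss·e^(−kτ) ≈ 35.646 × 0.0771 ≈ 2.748 μg/mL.
Trough 2.7 μg/mL vs MEC 5 μg/mL: subtherapeutic.

2.7 μg/mL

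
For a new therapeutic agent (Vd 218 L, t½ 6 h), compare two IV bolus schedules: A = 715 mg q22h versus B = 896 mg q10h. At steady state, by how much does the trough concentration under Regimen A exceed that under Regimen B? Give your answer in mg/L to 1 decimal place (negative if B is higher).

Regimen A: f = (1/2)^(22/6) ≈ 0.0787; Cmin,ss = (715/218)·f/(1−f) ≈ 0.280 mg/L.
Regimen B: f = (1/2)^(10/6) ≈ 0.3150; Cmin,ss = (896/218)·f/(1−f) ≈ 1.890 mg/L.
Difference ≈ 0.280 − 1.890 ≈ -1.610 mg/L.

-1.6 mg/L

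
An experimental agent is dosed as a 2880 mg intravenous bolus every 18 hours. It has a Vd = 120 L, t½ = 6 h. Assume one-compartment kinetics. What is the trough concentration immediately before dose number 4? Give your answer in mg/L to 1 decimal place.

f = (1/2)^(τ/t½) = (1/2)^(18/6) ≈ 0.1250.
C₀ = D/Vd = 2880/120 ≈ 24.000 mg/L.
Before the 4th dose, 3 doses have been given. Superposition: Cmin = C₀·(f + f² + … + f^3).
≈ 24.000 × (0.1250 + 0.0156 + 0.0020) ≈ 24.000 × 0.1426 ≈ 3.422 mg/L.

3.4 mg/L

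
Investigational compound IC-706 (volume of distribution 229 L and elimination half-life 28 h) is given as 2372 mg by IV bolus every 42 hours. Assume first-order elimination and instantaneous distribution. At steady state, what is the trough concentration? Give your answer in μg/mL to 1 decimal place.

5.7 μg/mL

k = ln2/t½ = ln2/28 ≈ 0.024755 h⁻¹; fraction remaining f = e^(−kτ) = e^(−0.024755×42) ≈ 0.3536.
Accumulation ratio R = 1/(1 − f) ≈ 1/0.6464 ≈ 1.5470.
Each bolus raises the concentration by D/Vd = 2372/229 ≈ 10.358 μg/mL.
Steady-state peak Cmax,ss = C₀·R ≈ 10.358 × 1.5470 ≈ 16.024 μg/mL.
One interval later, Cmin,ss = Cmax,ss·e^(−kτ) ≈ 16.024 × 0.3536 ≈ 5.666 μg/mL.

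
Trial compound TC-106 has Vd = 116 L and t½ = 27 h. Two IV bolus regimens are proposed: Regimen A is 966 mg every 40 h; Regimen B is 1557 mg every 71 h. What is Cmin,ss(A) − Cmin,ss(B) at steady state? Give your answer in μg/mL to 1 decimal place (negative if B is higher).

2.1 μg/mL

Regimen A: f = (1/2)^(40/27) ≈ 0.3581; Cmin,ss = (966/116)·f/(1−f) ≈ 4.646 μg/mL.
Regimen B: f = (1/2)^(71/27) ≈ 0.1616; Cmin,ss = (1557/116)·f/(1−f) ≈ 2.587 μg/mL.
Difference ≈ 4.646 − 2.587 ≈ 2.059 μg/mL.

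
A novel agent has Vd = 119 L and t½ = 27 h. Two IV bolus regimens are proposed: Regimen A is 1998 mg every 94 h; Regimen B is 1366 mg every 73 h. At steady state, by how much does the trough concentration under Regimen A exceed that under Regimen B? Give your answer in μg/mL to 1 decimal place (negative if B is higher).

-0.4 μg/mL

Regimen A: f = (1/2)^(94/27) ≈ 0.0895; Cmin,ss = (1998/119)·f/(1−f) ≈ 1.650 μg/mL.
Regimen B: f = (1/2)^(73/27) ≈ 0.1535; Cmin,ss = (1366/119)·f/(1−f) ≈ 2.082 μg/mL.
Difference ≈ 1.650 − 2.082 ≈ -0.432 μg/mL.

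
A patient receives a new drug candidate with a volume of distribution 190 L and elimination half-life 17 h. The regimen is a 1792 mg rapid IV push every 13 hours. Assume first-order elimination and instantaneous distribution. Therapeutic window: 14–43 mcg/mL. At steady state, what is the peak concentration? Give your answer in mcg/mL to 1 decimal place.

22.9 mcg/mL

k = ln2/t½ = ln2/17 ≈ 0.040773 h⁻¹; fraction remaining f = e^(−kτ) = e^(−0.040773×13) ≈ 0.5886.
At steady state, accumulation factor R = 1/(1 − e^(−kτ)) ≈ 2.4307.
Each bolus raises the concentration by D/Vd = 1792/190 ≈ 9.432 mcg/mL.
Cmax,ss = C₀/(1 − f) ≈ 9.432/0.4114 ≈ 22.927 mcg/mL.
Peak 22.9 mcg/mL vs MTC 43 mcg/mL: below toxic threshold.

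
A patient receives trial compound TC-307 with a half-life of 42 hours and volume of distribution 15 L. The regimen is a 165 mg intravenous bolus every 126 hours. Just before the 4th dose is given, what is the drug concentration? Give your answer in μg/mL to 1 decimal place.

1.6 μg/mL

f = (1/2)^(τ/t½) = (1/2)^(126/42) ≈ 0.1250.
C₀ = D/Vd = 165/15 ≈ 11.000 μg/mL.
Before the 4th dose, 3 doses have been given. Superposition: Cmin = C₀·(f + f² + … + f^3).
≈ 11.000 × (0.1250 + 0.0156 + 0.0020) ≈ 11.000 × 0.1426 ≈ 1.569 μg/mL.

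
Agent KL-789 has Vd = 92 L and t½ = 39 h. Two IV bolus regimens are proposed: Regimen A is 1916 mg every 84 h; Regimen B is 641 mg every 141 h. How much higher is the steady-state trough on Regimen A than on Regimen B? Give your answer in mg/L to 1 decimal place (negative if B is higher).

5.4 mg/L

Regimen A: f = (1/2)^(84/39) ≈ 0.2247; Cmin,ss = (1916/92)·f/(1−f) ≈ 6.036 mg/L.
Regimen B: f = (1/2)^(141/39) ≈ 0.0816; Cmin,ss = (641/92)·f/(1−f) ≈ 0.619 mg/L.
Difference ≈ 6.036 − 0.619 ≈ 5.417 mg/L.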